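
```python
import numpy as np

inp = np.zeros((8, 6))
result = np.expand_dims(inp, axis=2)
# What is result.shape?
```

(8, 6, 1)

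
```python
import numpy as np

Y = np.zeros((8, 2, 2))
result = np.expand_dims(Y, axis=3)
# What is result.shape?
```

(8, 2, 2, 1)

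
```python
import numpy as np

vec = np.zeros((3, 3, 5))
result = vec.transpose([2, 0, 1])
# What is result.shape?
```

(5, 3, 3)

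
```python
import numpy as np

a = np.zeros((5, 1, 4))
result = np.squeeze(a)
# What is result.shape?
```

(5, 4)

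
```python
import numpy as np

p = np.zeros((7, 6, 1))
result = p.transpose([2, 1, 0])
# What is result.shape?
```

(1, 6, 7)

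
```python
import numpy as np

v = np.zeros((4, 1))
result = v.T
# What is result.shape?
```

(1, 4)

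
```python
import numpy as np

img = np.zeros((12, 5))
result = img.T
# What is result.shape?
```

(5, 12)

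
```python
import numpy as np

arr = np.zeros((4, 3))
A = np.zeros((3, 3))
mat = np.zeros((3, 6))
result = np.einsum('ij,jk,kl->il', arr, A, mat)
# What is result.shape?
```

(4, 6)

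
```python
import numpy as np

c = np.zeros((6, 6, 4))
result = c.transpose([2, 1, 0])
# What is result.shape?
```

(4, 6, 6)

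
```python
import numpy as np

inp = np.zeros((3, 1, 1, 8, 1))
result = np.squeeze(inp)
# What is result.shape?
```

(3, 8)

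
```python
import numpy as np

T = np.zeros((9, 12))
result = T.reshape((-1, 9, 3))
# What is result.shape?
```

(4, 9, 3)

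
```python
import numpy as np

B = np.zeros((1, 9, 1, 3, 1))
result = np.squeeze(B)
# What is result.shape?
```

(9, 3)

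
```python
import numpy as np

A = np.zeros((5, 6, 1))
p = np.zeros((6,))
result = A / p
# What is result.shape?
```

(5, 6, 6)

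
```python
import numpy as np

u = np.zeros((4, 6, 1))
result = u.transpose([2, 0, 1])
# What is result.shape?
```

(1, 4, 6)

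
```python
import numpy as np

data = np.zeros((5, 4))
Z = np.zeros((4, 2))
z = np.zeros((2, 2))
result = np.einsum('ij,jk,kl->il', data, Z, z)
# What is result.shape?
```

(5, 2)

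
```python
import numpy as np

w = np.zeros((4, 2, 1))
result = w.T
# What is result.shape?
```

(1, 2, 4)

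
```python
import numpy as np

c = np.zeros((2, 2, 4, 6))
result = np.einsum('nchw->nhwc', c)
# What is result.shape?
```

(2, 4, 6, 2)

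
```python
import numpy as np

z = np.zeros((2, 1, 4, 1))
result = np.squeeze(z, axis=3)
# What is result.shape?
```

(2, 1, 4)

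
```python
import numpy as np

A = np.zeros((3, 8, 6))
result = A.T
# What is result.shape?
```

(6, 8, 3)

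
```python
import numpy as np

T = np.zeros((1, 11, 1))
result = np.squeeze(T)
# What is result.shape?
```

(11,)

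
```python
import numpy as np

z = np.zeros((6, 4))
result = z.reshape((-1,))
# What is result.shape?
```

(24,)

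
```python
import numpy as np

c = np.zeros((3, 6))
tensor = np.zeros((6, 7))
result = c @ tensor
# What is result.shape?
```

(3, 7)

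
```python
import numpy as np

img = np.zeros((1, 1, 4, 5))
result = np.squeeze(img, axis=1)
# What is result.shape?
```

(1, 4, 5)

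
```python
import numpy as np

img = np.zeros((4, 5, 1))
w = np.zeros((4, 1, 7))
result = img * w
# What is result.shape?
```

(4, 5, 7)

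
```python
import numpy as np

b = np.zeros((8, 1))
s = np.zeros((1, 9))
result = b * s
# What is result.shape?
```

(8, 9)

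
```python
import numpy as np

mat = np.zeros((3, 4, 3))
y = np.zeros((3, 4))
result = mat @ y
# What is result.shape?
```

(3, 4, 4)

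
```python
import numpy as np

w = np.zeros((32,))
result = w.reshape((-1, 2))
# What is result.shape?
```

(16, 2)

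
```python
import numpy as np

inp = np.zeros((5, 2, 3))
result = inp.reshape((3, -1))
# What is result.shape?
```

(3, 10)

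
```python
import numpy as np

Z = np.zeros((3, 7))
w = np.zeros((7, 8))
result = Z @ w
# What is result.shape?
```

(3, 8)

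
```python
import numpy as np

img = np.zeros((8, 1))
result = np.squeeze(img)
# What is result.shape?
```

(8,)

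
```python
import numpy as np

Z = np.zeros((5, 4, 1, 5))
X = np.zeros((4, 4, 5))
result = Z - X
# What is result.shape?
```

(5, 4, 4, 5)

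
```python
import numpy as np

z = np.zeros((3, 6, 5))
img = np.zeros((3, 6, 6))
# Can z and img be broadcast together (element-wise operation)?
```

No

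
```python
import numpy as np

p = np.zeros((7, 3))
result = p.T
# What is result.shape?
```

(3, 7)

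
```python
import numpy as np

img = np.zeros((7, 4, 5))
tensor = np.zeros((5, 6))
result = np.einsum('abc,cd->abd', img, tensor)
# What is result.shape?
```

(7, 4, 6)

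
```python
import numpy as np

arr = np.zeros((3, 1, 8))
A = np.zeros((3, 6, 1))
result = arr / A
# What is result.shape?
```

(3, 6, 8)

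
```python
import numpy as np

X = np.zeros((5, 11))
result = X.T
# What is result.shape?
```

(11, 5)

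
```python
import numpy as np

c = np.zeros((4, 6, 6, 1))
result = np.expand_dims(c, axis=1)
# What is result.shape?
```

(4, 1, 6, 6, 1)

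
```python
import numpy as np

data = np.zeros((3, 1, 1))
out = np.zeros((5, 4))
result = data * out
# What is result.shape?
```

(3, 5, 4)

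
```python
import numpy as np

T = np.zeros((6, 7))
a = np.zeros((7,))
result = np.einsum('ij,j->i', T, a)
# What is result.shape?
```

(6,)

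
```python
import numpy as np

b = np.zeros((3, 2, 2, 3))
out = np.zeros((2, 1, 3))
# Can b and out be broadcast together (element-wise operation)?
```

Yes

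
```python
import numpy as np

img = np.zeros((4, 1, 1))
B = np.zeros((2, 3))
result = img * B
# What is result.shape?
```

(4, 2, 3)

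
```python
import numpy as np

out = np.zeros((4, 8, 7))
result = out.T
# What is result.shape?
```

(7, 8, 4)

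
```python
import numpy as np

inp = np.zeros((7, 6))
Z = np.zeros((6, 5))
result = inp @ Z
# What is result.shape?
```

(7, 5)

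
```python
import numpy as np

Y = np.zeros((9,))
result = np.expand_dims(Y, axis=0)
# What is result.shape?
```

(1, 9)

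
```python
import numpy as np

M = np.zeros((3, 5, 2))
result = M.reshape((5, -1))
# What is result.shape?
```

(5, 6)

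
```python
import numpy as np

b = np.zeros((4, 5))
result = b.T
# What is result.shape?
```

(5, 4)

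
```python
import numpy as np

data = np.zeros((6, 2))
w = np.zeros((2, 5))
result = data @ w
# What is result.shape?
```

(6, 5)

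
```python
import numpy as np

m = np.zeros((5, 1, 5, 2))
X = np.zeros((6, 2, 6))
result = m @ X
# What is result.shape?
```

(5, 6, 5, 6)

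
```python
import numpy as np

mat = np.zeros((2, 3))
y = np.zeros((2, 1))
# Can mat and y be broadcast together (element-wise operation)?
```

Yes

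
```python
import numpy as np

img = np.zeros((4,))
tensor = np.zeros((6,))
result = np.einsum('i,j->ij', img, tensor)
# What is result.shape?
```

(4, 6)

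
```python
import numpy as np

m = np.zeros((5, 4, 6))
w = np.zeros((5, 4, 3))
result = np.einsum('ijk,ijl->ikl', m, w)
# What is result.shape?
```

(5, 6, 3)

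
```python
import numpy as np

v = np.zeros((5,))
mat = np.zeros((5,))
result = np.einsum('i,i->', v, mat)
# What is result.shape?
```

()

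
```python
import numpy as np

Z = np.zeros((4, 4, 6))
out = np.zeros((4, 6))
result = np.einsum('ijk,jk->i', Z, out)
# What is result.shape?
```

(4,)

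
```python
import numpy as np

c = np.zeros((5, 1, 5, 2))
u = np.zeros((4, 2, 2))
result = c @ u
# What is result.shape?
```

(5, 4, 5, 2)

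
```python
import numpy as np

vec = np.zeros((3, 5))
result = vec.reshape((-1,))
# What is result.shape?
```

(15,)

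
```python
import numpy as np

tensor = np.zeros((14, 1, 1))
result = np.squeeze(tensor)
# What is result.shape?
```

(14,)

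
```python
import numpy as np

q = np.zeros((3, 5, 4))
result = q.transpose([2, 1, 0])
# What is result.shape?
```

(4, 5, 3)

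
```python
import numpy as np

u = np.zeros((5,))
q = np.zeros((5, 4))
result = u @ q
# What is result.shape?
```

(4,)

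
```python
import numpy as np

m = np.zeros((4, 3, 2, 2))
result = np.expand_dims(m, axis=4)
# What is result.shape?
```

(4, 3, 2, 2, 1)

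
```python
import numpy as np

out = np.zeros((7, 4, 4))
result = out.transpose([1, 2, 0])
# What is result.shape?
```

(4, 4, 7)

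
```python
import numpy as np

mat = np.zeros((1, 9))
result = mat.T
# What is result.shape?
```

(9, 1)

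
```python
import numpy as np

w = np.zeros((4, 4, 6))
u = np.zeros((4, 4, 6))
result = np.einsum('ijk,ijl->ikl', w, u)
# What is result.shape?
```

(4, 6, 6)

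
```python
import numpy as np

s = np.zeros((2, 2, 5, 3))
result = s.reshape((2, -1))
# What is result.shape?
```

(2, 30)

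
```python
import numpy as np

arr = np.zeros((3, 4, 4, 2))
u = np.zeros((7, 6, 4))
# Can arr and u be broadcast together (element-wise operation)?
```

No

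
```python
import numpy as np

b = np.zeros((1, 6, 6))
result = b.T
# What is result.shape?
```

(6, 6, 1)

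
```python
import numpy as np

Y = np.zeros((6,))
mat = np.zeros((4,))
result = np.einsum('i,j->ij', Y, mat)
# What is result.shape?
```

(6, 4)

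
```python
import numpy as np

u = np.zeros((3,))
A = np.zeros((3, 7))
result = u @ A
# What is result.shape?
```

(7,)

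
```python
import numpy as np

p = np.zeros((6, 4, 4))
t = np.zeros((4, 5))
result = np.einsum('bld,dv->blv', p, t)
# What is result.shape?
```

(6, 4, 5)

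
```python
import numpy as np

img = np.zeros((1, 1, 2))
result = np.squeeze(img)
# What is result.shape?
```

(2,)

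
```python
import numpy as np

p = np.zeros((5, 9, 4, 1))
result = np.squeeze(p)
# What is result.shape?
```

(5, 9, 4)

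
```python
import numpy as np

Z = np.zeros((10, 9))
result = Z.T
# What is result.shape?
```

(9, 10)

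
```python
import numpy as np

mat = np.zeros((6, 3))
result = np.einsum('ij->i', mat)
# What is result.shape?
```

(6,)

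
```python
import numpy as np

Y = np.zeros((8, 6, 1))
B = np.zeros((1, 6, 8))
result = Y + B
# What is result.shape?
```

(8, 6, 8)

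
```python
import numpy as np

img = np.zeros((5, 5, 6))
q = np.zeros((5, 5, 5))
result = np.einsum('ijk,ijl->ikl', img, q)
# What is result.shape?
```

(5, 6, 5)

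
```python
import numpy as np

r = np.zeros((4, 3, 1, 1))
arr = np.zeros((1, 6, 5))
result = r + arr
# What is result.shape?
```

(4, 3, 6, 5)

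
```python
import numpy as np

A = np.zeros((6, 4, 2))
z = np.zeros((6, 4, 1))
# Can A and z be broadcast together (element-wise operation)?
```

Yes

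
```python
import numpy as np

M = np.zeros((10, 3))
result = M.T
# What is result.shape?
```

(3, 10)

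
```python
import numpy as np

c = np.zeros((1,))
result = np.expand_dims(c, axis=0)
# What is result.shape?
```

(1, 1)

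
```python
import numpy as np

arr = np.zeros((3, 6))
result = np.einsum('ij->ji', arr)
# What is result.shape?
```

(6, 3)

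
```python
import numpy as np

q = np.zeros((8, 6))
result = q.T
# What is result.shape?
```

(6, 8)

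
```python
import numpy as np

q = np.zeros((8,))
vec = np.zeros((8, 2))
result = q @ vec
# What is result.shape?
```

(2,)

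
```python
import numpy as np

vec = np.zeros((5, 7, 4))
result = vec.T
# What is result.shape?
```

(4, 7, 5)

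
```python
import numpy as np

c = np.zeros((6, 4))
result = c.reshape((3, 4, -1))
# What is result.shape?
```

(3, 4, 2)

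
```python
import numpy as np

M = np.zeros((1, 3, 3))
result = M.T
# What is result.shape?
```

(3, 3, 1)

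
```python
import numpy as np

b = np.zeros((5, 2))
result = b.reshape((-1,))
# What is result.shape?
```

(10,)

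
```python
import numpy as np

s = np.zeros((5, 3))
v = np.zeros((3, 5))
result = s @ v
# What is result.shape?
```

(5, 5)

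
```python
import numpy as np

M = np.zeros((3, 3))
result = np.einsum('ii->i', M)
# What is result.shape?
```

(3,)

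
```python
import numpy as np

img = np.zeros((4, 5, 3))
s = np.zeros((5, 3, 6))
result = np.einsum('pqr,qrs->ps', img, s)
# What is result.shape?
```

(4, 6)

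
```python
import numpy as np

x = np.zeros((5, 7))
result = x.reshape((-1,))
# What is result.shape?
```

(35,)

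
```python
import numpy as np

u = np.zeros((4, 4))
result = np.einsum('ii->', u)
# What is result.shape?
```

()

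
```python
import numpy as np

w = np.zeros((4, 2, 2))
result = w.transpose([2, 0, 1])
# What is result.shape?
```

(2, 4, 2)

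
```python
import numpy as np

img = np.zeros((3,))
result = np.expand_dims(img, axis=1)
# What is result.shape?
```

(3, 1)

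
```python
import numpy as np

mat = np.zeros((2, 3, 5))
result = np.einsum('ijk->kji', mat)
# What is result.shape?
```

(5, 3, 2)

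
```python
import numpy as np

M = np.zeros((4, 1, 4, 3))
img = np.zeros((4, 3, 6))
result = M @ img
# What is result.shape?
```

(4, 4, 4, 6)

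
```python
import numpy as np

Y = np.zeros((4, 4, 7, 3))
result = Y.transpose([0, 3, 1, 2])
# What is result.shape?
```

(4, 3, 4, 7)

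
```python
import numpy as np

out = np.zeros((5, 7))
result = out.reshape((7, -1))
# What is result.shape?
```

(7, 5)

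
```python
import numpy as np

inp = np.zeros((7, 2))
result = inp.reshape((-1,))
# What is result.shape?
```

(14,)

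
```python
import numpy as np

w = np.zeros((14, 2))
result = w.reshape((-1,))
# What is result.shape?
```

(28,)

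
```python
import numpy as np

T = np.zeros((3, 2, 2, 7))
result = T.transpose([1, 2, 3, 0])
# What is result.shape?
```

(2, 2, 7, 3)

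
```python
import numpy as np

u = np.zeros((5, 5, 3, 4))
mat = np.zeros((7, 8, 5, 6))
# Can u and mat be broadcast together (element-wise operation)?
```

No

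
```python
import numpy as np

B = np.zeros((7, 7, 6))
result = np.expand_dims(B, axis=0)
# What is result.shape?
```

(1, 7, 7, 6)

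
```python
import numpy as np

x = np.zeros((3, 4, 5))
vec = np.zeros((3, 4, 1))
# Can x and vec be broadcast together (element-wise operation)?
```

Yes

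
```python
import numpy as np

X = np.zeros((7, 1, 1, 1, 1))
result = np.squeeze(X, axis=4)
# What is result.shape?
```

(7, 1, 1, 1)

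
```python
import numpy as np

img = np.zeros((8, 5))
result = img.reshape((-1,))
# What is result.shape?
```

(40,)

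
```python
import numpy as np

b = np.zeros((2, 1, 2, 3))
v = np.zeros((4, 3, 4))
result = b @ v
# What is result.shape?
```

(2, 4, 2, 4)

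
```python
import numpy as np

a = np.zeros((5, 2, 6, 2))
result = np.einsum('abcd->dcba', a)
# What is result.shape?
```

(2, 6, 2, 5)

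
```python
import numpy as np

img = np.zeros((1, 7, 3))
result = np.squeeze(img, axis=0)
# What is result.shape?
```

(7, 3)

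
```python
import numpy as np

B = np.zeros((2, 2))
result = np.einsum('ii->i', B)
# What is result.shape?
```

(2,)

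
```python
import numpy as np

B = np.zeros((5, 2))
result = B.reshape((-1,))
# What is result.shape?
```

(10,)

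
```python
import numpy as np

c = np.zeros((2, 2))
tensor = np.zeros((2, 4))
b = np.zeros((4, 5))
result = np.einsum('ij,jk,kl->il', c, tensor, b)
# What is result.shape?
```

(2, 5)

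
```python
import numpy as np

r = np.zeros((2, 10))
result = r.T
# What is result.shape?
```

(10, 2)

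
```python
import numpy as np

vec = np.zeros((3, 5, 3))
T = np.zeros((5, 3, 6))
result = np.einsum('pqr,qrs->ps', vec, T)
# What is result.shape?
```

(3, 6)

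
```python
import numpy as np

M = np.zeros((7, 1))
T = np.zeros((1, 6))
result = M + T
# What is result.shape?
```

(7, 6)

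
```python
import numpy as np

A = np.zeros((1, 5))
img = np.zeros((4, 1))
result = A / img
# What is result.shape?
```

(4, 5)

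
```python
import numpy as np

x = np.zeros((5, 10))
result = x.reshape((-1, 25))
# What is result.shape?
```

(2, 25)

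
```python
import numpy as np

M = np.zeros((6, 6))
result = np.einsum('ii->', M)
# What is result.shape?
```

()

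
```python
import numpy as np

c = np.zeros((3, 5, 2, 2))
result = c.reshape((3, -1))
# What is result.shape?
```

(3, 20)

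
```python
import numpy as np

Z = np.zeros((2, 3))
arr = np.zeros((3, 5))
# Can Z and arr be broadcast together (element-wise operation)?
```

No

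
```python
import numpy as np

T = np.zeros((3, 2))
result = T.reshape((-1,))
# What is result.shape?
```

(6,)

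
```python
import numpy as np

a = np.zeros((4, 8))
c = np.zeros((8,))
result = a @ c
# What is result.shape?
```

(4,)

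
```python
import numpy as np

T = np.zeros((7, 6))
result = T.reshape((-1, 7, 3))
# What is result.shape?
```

(2, 7, 3)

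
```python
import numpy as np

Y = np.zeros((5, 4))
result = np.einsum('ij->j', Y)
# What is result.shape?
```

(4,)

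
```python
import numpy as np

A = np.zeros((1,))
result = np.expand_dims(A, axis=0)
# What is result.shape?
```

(1, 1)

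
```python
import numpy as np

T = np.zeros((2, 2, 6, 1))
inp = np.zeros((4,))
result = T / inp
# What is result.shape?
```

(2, 2, 6, 4)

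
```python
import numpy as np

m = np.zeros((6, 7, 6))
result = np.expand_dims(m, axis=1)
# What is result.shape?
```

(6, 1, 7, 6)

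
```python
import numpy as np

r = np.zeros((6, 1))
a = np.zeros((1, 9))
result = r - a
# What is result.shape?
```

(6, 9)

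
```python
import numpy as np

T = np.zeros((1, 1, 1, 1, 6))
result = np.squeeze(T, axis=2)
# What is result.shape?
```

(1, 1, 1, 6)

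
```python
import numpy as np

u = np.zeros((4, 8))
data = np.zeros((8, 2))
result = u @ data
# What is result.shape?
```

(4, 2)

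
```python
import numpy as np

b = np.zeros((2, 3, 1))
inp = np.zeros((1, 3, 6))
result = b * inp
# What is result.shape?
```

(2, 3, 6)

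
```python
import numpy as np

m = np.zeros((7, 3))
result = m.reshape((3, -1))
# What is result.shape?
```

(3, 7)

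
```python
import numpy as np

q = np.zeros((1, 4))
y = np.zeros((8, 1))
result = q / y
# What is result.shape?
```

(8, 4)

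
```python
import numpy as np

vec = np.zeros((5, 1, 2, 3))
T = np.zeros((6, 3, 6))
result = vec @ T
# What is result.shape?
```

(5, 6, 2, 6)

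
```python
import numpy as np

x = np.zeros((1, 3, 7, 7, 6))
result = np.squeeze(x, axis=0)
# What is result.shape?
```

(3, 7, 7, 6)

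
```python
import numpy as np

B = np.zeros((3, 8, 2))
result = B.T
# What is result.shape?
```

(2, 8, 3)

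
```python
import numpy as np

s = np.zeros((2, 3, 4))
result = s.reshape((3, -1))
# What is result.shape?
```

(3, 8)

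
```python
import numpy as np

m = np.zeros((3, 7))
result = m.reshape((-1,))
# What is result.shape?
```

(21,)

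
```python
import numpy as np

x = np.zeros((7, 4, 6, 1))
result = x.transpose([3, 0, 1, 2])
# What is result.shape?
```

(1, 7, 4, 6)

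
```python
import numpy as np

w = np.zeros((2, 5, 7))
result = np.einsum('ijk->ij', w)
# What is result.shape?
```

(2, 5)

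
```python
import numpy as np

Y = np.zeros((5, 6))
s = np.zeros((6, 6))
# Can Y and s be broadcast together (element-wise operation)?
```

No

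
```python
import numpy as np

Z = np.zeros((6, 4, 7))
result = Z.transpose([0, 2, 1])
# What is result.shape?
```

(6, 7, 4)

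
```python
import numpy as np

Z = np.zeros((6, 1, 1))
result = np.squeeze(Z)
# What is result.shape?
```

(6,)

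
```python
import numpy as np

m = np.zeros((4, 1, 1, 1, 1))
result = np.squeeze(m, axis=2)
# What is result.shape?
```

(4, 1, 1, 1)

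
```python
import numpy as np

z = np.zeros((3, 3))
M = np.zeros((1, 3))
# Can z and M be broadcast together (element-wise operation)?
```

Yes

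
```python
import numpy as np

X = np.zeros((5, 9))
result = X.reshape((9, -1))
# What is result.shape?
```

(9, 5)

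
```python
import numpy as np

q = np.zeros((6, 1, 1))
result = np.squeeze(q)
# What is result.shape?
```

(6,)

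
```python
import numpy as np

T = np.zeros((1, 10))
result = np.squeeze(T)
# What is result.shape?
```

(10,)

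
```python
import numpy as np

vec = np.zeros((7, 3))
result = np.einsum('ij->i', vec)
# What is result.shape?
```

(7,)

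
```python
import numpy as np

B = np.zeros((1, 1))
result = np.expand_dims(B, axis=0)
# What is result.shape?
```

(1, 1, 1)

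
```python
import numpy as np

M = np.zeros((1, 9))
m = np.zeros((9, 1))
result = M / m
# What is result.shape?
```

(9, 9)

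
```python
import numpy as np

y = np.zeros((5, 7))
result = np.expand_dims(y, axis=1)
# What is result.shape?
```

(5, 1, 7)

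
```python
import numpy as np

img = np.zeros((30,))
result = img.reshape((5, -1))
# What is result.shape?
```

(5, 6)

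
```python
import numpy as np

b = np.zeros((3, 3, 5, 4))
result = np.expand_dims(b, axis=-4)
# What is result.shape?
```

(3, 1, 3, 5, 4)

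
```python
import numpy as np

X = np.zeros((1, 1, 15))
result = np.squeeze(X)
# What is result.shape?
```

(15,)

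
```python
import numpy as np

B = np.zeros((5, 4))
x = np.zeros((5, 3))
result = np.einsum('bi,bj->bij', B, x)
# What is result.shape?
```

(5, 4, 3)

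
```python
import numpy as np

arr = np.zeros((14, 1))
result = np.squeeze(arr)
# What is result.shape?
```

(14,)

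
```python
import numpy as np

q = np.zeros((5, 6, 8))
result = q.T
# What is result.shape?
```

(8, 6, 5)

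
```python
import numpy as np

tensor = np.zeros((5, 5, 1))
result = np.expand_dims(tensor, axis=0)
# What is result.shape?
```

(1, 5, 5, 1)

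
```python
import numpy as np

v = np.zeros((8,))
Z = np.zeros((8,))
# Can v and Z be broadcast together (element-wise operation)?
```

Yes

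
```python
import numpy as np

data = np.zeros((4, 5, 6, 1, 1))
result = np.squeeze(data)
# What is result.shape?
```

(4, 5, 6)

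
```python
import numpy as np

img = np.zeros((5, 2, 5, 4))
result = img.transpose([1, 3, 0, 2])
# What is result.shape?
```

(2, 4, 5, 5)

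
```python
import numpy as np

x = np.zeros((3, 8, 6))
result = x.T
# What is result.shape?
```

(6, 8, 3)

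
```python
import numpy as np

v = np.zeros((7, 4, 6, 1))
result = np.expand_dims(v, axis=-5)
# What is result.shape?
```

(1, 7, 4, 6, 1)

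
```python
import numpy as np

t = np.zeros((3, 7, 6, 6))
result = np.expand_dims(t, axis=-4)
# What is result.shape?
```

(3, 1, 7, 6, 6)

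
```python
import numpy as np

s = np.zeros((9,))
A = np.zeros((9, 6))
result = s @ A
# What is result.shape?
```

(6,)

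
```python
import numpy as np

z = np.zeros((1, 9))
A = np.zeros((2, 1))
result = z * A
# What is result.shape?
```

(2, 9)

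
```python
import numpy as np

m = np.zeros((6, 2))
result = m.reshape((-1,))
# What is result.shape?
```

(12,)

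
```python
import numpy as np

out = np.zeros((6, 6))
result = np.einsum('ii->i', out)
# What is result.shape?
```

(6,)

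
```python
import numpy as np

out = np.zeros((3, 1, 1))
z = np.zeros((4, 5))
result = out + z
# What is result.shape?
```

(3, 4, 5)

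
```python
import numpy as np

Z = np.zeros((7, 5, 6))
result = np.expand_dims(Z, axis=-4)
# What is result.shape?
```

(1, 7, 5, 6)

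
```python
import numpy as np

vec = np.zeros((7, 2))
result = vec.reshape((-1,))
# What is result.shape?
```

(14,)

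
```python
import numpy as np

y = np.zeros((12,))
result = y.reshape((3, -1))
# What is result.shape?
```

(3, 4)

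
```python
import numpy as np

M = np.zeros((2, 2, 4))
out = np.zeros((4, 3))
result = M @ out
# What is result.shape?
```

(2, 2, 3)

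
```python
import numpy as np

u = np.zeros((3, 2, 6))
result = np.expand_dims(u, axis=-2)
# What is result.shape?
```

(3, 2, 1, 6)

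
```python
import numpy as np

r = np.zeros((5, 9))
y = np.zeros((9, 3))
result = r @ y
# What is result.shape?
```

(5, 3)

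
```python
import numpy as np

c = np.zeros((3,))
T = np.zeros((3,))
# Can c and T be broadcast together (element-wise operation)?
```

Yes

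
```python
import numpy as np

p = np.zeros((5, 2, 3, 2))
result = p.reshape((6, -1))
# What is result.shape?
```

(6, 10)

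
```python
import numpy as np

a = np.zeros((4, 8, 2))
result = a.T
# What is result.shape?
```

(2, 8, 4)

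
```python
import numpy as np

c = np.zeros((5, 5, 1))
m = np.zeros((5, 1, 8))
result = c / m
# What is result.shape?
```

(5, 5, 8)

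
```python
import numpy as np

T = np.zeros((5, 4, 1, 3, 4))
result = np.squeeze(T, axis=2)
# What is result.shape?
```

(5, 4, 3, 4)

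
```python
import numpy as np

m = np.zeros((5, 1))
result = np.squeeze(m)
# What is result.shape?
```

(5,)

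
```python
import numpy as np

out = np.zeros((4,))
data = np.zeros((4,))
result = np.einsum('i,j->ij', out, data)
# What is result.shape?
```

(4, 4)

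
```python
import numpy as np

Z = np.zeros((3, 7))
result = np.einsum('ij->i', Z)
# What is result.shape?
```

(3,)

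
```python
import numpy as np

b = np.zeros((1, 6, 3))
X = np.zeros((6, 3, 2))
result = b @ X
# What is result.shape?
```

(6, 6, 2)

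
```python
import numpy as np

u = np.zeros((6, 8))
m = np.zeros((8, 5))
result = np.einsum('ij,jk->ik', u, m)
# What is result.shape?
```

(6, 5)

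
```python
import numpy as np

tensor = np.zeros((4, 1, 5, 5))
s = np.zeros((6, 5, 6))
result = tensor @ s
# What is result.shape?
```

(4, 6, 5, 6)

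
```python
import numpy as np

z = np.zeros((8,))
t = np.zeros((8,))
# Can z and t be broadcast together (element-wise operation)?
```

Yes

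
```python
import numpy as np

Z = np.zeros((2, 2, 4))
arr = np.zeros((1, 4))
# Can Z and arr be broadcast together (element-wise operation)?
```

Yes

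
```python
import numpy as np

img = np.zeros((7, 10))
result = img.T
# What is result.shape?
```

(10, 7)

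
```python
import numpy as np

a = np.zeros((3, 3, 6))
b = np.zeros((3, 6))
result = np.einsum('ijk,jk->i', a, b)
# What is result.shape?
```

(3,)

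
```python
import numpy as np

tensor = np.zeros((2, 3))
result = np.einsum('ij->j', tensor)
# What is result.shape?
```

(3,)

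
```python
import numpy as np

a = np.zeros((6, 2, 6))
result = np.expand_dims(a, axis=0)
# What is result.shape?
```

(1, 6, 2, 6)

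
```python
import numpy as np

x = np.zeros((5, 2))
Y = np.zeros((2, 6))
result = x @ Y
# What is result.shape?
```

(5, 6)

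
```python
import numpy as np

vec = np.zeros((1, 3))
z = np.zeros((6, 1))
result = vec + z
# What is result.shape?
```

(6, 3)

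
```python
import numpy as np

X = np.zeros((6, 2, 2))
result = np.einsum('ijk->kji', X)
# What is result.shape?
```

(2, 2, 6)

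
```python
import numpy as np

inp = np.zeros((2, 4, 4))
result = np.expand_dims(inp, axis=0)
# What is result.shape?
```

(1, 2, 4, 4)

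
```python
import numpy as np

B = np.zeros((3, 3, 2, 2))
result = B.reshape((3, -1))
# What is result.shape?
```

(3, 12)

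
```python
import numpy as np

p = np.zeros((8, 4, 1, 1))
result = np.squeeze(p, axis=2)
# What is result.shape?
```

(8, 4, 1)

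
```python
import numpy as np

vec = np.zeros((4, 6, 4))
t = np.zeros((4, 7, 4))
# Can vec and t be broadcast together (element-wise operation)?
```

No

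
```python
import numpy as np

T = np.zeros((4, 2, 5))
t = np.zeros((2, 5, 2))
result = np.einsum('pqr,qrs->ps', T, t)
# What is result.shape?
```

(4, 2)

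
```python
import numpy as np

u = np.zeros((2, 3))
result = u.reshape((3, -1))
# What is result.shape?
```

(3, 2)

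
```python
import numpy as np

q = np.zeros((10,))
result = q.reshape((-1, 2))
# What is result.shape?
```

(5, 2)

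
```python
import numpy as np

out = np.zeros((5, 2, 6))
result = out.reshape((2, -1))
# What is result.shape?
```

(2, 30)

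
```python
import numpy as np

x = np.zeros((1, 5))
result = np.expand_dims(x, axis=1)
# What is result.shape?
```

(1, 1, 5)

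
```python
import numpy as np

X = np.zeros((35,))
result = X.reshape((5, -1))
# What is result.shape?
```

(5, 7)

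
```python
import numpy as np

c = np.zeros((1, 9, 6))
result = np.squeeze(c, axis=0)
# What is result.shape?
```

(9, 6)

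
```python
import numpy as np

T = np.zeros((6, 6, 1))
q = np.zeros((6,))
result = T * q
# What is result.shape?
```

(6, 6, 6)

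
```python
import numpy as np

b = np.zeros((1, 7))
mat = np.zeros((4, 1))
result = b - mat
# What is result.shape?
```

(4, 7)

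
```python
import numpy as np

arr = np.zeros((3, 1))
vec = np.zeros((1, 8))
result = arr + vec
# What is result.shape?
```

(3, 8)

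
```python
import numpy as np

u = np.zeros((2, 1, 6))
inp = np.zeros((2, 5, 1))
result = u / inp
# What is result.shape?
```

(2, 5, 6)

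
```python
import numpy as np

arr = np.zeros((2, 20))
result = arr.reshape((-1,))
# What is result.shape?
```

(40,)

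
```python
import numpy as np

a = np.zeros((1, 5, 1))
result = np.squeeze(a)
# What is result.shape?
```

(5,)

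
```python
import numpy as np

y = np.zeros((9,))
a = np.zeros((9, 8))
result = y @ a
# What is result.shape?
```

(8,)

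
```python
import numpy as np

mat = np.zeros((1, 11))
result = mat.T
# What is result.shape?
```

(11, 1)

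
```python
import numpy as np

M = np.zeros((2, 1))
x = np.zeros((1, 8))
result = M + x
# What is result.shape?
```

(2, 8)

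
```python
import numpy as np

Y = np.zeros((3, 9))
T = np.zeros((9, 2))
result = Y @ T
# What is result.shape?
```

(3, 2)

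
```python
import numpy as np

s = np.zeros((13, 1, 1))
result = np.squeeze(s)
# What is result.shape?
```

(13,)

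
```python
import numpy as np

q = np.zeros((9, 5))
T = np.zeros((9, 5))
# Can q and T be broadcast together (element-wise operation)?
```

Yes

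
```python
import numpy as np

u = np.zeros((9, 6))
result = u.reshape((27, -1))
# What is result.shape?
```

(27, 2)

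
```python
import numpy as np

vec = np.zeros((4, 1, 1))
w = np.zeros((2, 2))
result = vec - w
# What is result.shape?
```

(4, 2, 2)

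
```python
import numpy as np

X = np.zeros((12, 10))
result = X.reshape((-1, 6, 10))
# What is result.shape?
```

(2, 6, 10)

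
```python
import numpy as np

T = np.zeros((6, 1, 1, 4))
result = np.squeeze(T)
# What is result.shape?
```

(6, 4)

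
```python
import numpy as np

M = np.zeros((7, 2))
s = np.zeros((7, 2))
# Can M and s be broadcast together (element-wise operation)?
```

Yes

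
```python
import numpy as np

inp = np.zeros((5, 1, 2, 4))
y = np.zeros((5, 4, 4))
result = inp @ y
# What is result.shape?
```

(5, 5, 2, 4)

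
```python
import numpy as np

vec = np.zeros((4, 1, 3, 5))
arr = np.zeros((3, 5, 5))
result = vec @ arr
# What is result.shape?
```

(4, 3, 3, 5)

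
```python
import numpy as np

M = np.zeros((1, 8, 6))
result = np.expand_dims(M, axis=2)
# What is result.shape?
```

(1, 8, 1, 6)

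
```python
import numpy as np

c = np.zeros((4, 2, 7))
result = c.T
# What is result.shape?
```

(7, 2, 4)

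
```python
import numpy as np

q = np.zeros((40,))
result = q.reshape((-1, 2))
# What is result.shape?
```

(20, 2)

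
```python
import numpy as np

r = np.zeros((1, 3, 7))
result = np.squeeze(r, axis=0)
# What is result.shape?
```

(3, 7)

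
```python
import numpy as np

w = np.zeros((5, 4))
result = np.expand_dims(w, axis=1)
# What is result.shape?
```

(5, 1, 4)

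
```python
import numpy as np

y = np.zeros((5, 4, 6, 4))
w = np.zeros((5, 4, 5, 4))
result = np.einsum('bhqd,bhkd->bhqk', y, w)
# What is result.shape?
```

(5, 4, 6, 5)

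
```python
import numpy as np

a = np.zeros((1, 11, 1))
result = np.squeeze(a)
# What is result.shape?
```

(11,)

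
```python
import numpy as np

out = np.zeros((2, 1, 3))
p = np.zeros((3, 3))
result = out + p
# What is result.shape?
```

(2, 3, 3)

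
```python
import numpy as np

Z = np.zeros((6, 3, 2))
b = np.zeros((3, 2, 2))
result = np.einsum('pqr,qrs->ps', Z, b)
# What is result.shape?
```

(6, 2)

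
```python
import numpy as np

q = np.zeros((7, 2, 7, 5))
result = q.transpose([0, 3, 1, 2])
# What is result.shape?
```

(7, 5, 2, 7)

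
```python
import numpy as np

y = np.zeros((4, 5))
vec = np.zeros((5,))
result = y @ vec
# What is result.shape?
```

(4,)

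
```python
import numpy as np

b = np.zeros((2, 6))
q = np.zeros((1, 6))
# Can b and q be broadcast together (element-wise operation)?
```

Yes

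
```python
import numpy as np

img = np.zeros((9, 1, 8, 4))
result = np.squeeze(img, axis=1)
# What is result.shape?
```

(9, 8, 4)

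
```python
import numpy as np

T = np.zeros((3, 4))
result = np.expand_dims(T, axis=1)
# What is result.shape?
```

(3, 1, 4)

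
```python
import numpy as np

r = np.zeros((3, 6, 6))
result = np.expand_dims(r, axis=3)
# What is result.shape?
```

(3, 6, 6, 1)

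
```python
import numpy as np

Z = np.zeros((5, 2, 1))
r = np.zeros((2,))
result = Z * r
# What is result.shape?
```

(5, 2, 2)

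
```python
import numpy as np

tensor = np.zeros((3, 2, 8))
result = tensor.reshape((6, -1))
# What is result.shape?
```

(6, 8)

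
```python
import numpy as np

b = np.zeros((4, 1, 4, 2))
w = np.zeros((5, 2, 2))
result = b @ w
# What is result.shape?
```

(4, 5, 4, 2)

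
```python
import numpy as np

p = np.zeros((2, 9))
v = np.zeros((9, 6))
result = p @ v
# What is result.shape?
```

(2, 6)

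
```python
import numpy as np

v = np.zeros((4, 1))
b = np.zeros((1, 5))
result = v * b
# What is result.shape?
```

(4, 5)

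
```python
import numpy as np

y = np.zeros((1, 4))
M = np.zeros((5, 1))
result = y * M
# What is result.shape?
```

(5, 4)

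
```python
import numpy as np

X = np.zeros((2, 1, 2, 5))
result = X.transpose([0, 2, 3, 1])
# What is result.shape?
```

(2, 2, 5, 1)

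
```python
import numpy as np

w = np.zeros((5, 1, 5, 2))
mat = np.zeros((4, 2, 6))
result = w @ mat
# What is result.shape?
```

(5, 4, 5, 6)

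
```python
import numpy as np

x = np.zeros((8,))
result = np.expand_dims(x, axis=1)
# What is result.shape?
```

(8, 1)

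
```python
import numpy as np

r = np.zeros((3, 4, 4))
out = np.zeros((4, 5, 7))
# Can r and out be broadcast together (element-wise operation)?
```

No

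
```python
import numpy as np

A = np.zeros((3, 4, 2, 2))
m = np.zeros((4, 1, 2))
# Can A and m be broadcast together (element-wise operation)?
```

Yes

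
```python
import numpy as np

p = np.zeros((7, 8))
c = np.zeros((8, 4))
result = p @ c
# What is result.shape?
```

(7, 4)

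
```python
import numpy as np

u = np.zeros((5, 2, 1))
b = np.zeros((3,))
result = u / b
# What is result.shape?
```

(5, 2, 3)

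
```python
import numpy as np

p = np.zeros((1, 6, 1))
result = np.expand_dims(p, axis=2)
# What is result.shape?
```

(1, 6, 1, 1)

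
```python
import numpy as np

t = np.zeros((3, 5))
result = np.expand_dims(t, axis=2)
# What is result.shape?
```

(3, 5, 1)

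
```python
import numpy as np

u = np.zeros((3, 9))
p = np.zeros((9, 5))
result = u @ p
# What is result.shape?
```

(3, 5)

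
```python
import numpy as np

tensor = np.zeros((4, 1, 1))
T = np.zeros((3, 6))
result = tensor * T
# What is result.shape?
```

(4, 3, 6)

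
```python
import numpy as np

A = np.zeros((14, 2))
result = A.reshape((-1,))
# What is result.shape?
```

(28,)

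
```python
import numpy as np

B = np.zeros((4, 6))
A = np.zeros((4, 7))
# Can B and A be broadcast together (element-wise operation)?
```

No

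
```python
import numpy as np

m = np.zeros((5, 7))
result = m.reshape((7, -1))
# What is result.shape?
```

(7, 5)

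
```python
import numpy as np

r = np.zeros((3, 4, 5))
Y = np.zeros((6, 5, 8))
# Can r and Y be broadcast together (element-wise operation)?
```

No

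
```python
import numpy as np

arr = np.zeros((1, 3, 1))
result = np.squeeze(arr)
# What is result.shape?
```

(3,)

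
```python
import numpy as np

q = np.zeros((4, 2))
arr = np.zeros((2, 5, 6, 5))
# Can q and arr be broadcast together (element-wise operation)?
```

No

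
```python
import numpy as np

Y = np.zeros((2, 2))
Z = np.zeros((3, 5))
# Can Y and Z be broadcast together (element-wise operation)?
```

No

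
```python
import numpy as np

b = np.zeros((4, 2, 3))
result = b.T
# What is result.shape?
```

(3, 2, 4)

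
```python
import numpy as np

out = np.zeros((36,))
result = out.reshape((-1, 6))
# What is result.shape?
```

(6, 6)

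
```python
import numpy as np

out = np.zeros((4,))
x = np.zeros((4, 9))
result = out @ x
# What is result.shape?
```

(9,)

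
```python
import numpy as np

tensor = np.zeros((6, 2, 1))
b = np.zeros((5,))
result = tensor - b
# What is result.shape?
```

(6, 2, 5)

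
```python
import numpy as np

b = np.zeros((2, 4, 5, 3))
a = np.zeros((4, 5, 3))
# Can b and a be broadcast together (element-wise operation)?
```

Yes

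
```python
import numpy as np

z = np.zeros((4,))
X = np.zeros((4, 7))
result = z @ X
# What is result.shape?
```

(7,)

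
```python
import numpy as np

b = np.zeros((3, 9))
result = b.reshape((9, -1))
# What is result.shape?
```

(9, 3)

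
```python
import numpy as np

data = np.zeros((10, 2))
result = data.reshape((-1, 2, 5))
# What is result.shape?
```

(2, 2, 5)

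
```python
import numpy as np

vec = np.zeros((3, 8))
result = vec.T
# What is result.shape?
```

(8, 3)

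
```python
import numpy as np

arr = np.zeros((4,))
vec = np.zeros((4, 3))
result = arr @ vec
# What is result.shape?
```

(3,)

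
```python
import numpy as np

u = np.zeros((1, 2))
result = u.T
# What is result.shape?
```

(2, 1)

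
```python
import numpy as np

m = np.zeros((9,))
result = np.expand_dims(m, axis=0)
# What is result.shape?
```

(1, 9)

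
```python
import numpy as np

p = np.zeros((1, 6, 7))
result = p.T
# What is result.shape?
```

(7, 6, 1)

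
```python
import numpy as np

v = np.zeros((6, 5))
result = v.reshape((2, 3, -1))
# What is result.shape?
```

(2, 3, 5)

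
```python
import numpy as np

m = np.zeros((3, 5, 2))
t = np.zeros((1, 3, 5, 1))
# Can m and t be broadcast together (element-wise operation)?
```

Yes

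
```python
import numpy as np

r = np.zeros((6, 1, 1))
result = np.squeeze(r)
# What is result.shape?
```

(6,)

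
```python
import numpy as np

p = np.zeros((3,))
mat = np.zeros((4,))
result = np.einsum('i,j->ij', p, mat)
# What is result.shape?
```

(3, 4)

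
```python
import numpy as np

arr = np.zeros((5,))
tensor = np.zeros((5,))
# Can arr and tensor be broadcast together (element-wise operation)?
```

Yes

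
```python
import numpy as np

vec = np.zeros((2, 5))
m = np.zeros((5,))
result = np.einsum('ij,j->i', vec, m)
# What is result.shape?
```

(2,)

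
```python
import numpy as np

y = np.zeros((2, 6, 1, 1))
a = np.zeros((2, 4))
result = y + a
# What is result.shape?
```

(2, 6, 2, 4)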